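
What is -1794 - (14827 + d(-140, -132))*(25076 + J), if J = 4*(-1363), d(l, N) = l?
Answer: -288219482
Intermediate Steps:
J = -5452
-1794 - (14827 + d(-140, -132))*(25076 + J) = -1794 - (14827 - 140)*(25076 - 5452) = -1794 - 14687*19624 = -1794 - 1*288217688 = -1794 - 288217688 = -288219482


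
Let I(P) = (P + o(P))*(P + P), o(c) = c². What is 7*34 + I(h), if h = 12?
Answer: 3982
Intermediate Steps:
I(P) = 2*P*(P + P²) (I(P) = (P + P²)*(P + P) = (P + P²)*(2*P) = 2*P*(P + P²))
7*34 + I(h) = 7*34 + 2*12²*(1 + 12) = 238 + 2*144*13 = 238 + 3744 = 3982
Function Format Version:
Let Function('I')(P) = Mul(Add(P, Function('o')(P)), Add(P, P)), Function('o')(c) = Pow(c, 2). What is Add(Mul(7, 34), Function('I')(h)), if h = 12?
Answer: 3982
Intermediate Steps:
Function('I')(P) = Mul(2, P, Add(P, Pow(P, 2))) (Function('I')(P) = Mul(Add(P, Pow(P, 2)), Add(P, P)) = Mul(Add(P, Pow(P, 2)), Mul(2, P)) = Mul(2, P, Add(P, Pow(P, 2))))
Add(Mul(7, 34), Function('I')(h)) = Add(Mul(7, 34), Mul(2, Pow(12, 2), Add(1, 12))) = Add(238, Mul(2, 144, 13)) = Add(238, 3744) = 3982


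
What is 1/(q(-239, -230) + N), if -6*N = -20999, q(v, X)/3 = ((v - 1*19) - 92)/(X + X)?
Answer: 69/241646 ≈ 0.00028554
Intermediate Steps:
q(v, X) = 3*(-111 + v)/(2*X) (q(v, X) = 3*(((v - 1*19) - 92)/(X + X)) = 3*(((v - 19) - 92)/((2*X))) = 3*(((-19 + v) - 92)*(1/(2*X))) = 3*((-111 + v)*(1/(2*X))) = 3*((-111 + v)/(2*X)) = 3*(-111 + v)/(2*X))
N = 20999/6 (N = -⅙*(-20999) = 20999/6 ≈ 3499.8)
1/(q(-239, -230) + N) = 1/((3/2)*(-111 - 239)/(-230) + 20999/6) = 1/((3/2)*(-1/230)*(-350) + 20999/6) = 1/(105/46 + 20999/6) = 1/(241646/69) = 69/241646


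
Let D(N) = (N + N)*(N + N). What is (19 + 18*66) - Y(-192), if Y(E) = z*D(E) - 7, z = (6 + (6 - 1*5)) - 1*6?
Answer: -146242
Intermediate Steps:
D(N) = 4*N² (D(N) = (2*N)*(2*N) = 4*N²)
z = 1 (z = (6 + (6 - 5)) - 6 = (6 + 1) - 6 = 7 - 6 = 1)
Y(E) = -7 + 4*E² (Y(E) = 1*(4*E²) - 7 = 4*E² - 7 = -7 + 4*E²)
(19 + 18*66) - Y(-192) = (19 + 18*66) - (-7 + 4*(-192)²) = (19 + 1188) - (-7 + 4*36864) = 1207 - (-7 + 147456) = 1207 - 1*147449 = 1207 - 147449 = -146242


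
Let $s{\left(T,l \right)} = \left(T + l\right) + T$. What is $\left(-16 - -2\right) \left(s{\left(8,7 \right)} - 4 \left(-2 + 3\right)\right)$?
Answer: $-266$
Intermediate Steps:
$s{\left(T,l \right)} = l + 2 T$
$\left(-16 - -2\right) \left(s{\left(8,7 \right)} - 4 \left(-2 + 3\right)\right) = \left(-16 - -2\right) \left(\left(7 + 2 \cdot 8\right) - 4 \left(-2 + 3\right)\right) = \left(-16 + 2\right) \left(\left(7 + 16\right) - 4\right) = - 14 \left(23 - 4\right) = \left(-14\right) 19 = -266$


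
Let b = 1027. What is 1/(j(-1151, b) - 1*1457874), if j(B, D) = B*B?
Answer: -1/133073 ≈ -7.5147e-6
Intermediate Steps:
j(B, D) = B²
1/(j(-1151, b) - 1*1457874) = 1/((-1151)² - 1*1457874) = 1/(1324801 - 1457874) = 1/(-133073) = -1/133073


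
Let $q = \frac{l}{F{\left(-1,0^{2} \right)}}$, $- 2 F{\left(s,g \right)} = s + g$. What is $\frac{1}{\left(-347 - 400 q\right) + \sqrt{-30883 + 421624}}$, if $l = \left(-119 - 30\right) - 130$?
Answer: $\frac{222853}{49663068868} - \frac{\sqrt{390741}}{49663068868} \approx 4.4747 \cdot 10^{-6}$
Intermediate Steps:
$F{\left(s,g \right)} = - \frac{g}{2} - \frac{s}{2}$ ($F{\left(s,g \right)} = - \frac{s + g}{2} = - \frac{g + s}{2} = - \frac{g}{2} - \frac{s}{2}$)
$l = -279$ ($l = -149 - 130 = -279$)
$q = -558$ ($q = - \frac{279}{- \frac{0^{2}}{2} - - \frac{1}{2}} = - \frac{279}{\left(- \frac{1}{2}\right) 0 + \frac{1}{2}} = - \frac{279}{0 + \frac{1}{2}} = - 279 \frac{1}{\frac{1}{2}} = \left(-279\right) 2 = -558$)
$\frac{1}{\left(-347 - 400 q\right) + \sqrt{-30883 + 421624}} = \frac{1}{\left(-347 - -223200\right) + \sqrt{-30883 + 421624}} = \frac{1}{\left(-347 + 223200\right) + \sqrt{390741}} = \frac{1}{222853 + \sqrt{390741}}$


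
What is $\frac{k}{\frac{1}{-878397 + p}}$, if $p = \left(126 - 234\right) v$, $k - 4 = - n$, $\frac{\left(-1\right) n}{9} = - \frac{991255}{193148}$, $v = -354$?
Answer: $\frac{6846255055995}{193148} \approx 3.5446 \cdot 10^{7}$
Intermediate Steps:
$n = \frac{8921295}{193148}$ ($n = - 9 \left(- \frac{991255}{193148}\right) = - 9 \left(\left(-991255\right) \frac{1}{193148}\right) = \left(-9\right) \left(- \frac{991255}{193148}\right) = \frac{8921295}{193148} \approx 46.189$)
$k = - \frac{8148703}{193148}$ ($k = 4 - \frac{8921295}{193148} = - \frac{8148703}{193148} \approx -42.189$)
$p = 38232$ ($p = \left(126 - 234\right) \left(-354\right) = \left(-108\right) \left(-354\right) = 38232$)
$\frac{k}{\frac{1}{-878397 + p}} = - \frac{8148703}{193148 \frac{1}{-878397 + 38232}} = - \frac{8148703}{193148 \frac{1}{-840165}} = - \frac{8148703}{193148 \left(- \frac{1}{840165}\right)} = \left(- \frac{8148703}{193148}\right) \left(-840165\right) = \frac{6846255055995}{193148}$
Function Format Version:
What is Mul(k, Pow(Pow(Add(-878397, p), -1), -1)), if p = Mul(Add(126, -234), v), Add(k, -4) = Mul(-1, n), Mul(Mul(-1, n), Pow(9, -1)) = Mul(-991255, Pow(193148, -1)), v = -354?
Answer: Rational(6846255055995, 193148) ≈ 3.5446e+7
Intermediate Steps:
n = Rational(8921295, 193148) (n = Mul(-9, Mul(-991255, Pow(193148, -1))) = Mul(-9, Mul(-991255, Rational(1, 193148))) = Mul(-9, Rational(-991255, 193148)) = Rational(8921295, 193148) ≈ 46.189)
k = Rational(-8148703, 193148) (k = Add(4, Mul(-1, Rational(8921295, 193148))) = Add(4, Rational(-8921295, 193148)) = Rational(-8148703, 193148) ≈ -42.189)
p = 38232 (p = Mul(Add(126, -234), -354) = Mul(-108, -354) = 38232)
Mul(k, Pow(Pow(Add(-878397, p), -1), -1)) = Mul(Rational(-8148703, 193148), Pow(Pow(Add(-878397, 38232), -1), -1)) = Mul(Rational(-8148703, 193148), Pow(Pow(-840165, -1), -1)) = Mul(Rational(-8148703, 193148), Pow(Rational(-1, 840165), -1)) = Mul(Rational(-8148703, 193148), -840165) = Rational(6846255055995, 193148)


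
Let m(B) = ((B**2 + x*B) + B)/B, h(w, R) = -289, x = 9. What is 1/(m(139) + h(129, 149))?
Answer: -1/140 ≈ -0.0071429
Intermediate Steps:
m(B) = (B**2 + 10*B)/B (m(B) = ((B**2 + 9*B) + B)/B = (B**2 + 10*B)/B)
1/(m(139) + h(129, 149)) = 1/((10 + 139) - 289) = 1/(149 - 289) = 1/(-140) = -1/140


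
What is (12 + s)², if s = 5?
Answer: 289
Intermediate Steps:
(12 + s)² = (12 + 5)² = 17² = 289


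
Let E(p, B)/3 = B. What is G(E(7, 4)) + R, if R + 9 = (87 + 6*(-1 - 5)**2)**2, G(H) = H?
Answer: 91812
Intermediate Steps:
E(p, B) = 3*B
R = 91800 (R = -9 + (87 + 6*(-1 - 5)**2)**2 = -9 + (87 + 6*(-6)**2)**2 = -9 + (87 + 6*36)**2 = -9 + (87 + 216)**2 = -9 + 303**2 = -9 + 91809 = 91800)
G(E(7, 4)) + R = 3*4 + 91800 = 12 + 91800 = 91812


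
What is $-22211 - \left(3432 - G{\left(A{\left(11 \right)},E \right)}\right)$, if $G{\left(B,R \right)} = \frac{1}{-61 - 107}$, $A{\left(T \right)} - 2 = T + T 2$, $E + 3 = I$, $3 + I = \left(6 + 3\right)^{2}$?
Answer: $- \frac{4308025}{168} \approx -25643.0$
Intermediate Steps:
$I = 78$ ($I = -3 + \left(6 + 3\right)^{2} = -3 + 9^{2} = -3 + 81 = 78$)
$E = 75$ ($E = -3 + 78 = 75$)
$A{\left(T \right)} = 2 + 3 T$ ($A{\left(T \right)} = 2 + \left(T + T 2\right) = 2 + \left(T + 2 T\right) = 2 + 3 T$)
$G{\left(B,R \right)} = - \frac{1}{168}$ ($G{\left(B,R \right)} = \frac{1}{-168} = - \frac{1}{168}$)
$-22211 - \left(3432 - G{\left(A{\left(11 \right)},E \right)}\right) = -22211 - \left(3432 - - \frac{1}{168}\right) = -22211 - \left(3432 + \frac{1}{168}\right) = -22211 - \frac{576577}{168} = - \frac{4308025}{168}$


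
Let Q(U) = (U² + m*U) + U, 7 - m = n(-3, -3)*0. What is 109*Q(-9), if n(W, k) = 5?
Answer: 981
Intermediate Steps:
m = 7 (m = 7 - 5*0 = 7 - 1*0 = 7 + 0 = 7)
Q(U) = U² + 8*U (Q(U) = (U² + 7*U) + U = U² + 8*U)
109*Q(-9) = 109*(-9*(8 - 9)) = 109*(-9*(-1)) = 109*9 = 981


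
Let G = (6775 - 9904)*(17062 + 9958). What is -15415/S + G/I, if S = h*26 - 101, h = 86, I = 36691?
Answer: -36214081013/15667057 ≈ -2311.5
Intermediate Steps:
S = 2135 (S = 86*26 - 101 = 2236 - 101 = 2135)
G = -84545580 (G = -3129*27020 = -84545580)
-15415/S + G/I = -15415/2135 - 84545580/36691 = -15415*1/2135 - 84545580*1/36691 = -3083/427 - 84545580/36691 = -36214081013/15667057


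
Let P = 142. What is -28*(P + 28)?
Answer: -4760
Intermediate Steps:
-28*(P + 28) = -28*(142 + 28) = -28*170 = -4760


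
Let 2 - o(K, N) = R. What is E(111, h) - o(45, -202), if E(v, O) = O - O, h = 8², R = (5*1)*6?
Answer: 28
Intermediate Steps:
R = 30 (R = 5*6 = 30)
h = 64
o(K, N) = -28 (o(K, N) = 2 - 1*30 = 2 - 30 = -28)
E(v, O) = 0
E(111, h) - o(45, -202) = 0 - 1*(-28) = 0 + 28 = 28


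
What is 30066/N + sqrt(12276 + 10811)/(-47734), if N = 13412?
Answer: 15033/6706 - sqrt(23087)/47734 ≈ 2.2385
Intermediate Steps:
30066/N + sqrt(12276 + 10811)/(-47734) = 30066/13412 + sqrt(12276 + 10811)/(-47734) = 30066*(1/13412) + sqrt(23087)*(-1/47734) = 15033/6706 - sqrt(23087)/47734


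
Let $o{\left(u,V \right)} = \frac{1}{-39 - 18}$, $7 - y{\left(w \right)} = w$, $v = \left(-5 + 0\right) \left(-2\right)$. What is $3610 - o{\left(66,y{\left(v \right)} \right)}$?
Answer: $\frac{205771}{57} \approx 3610.0$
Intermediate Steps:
$v = 10$ ($v = \left(-5\right) \left(-2\right) = 10$)
$y{\left(w \right)} = 7 - w$
$o{\left(u,V \right)} = - \frac{1}{57}$ ($o{\left(u,V \right)} = \frac{1}{-57} = - \frac{1}{57}$)
$3610 - o{\left(66,y{\left(v \right)} \right)} = 3610 - - \frac{1}{57} = 3610 + \frac{1}{57} = \frac{205771}{57}$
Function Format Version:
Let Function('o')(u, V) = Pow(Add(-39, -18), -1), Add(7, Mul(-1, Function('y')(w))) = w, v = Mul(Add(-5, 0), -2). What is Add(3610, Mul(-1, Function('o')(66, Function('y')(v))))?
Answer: Rational(205771, 57) ≈ 3610.0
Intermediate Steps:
v = 10 (v = Mul(-5, -2) = 10)
Function('y')(w) = Add(7, Mul(-1, w))
Function('o')(u, V) = Rational(-1, 57) (Function('o')(u, V) = Pow(-57, -1) = Rational(-1, 57))
Add(3610, Mul(-1, Function('o')(66, Function('y')(v)))) = Add(3610, Mul(-1, Rational(-1, 57))) = Add(3610, Rational(1, 57)) = Rational(205771, 57)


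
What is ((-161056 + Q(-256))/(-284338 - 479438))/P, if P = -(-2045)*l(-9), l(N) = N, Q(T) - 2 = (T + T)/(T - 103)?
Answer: -28908937/2523284861760 ≈ -1.1457e-5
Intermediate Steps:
Q(T) = 2 + 2*T/(-103 + T) (Q(T) = 2 + (T + T)/(T - 103) = 2 + (2*T)/(-103 + T) = 2 + 2*T/(-103 + T))
P = -18405 (P = -(-2045)*(-9) = -2045*9 = -18405)
((-161056 + Q(-256))/(-284338 - 479438))/P = ((-161056 + 2*(-103 + 2*(-256))/(-103 - 256))/(-284338 - 479438))/(-18405) = ((-161056 + 2*(-103 - 512)/(-359))/(-763776))*(-1/18405) = ((-161056 + 2*(-1/359)*(-615))*(-1/763776))*(-1/18405) = ((-161056 + 1230/359)*(-1/763776))*(-1/18405) = -57817874/359*(-1/763776)*(-1/18405) = (28908937/137097792)*(-1/18405) = -28908937/2523284861760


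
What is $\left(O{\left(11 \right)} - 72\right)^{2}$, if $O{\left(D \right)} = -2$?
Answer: $5476$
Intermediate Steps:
$\left(O{\left(11 \right)} - 72\right)^{2} = \left(-2 - 72\right)^{2} = \left(-74\right)^{2} = 5476$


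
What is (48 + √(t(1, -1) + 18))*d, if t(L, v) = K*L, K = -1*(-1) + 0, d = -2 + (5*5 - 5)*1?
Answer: 864 + 18*√19 ≈ 942.46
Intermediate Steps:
d = 18 (d = -2 + (25 - 5)*1 = -2 + 20*1 = -2 + 20 = 18)
K = 1 (K = 1 + 0 = 1)
t(L, v) = L (t(L, v) = 1*L = L)
(48 + √(t(1, -1) + 18))*d = (48 + √(1 + 18))*18 = (48 + √19)*18 = 864 + 18*√19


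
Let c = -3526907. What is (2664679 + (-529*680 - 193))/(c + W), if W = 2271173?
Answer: -1152383/627867 ≈ -1.8354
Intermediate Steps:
(2664679 + (-529*680 - 193))/(c + W) = (2664679 + (-529*680 - 193))/(-3526907 + 2271173) = (2664679 + (-359720 - 193))/(-1255734) = (2664679 - 359913)*(-1/1255734) = 2304766*(-1/1255734) = -1152383/627867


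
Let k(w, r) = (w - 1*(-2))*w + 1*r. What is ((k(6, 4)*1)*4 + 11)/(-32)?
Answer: -219/32 ≈ -6.8438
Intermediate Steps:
k(w, r) = r + w*(2 + w) (k(w, r) = (w + 2)*w + r = (2 + w)*w + r = w*(2 + w) + r = r + w*(2 + w))
((k(6, 4)*1)*4 + 11)/(-32) = (((4 + 6² + 2*6)*1)*4 + 11)/(-32) = (((4 + 36 + 12)*1)*4 + 11)*(-1/32) = ((52*1)*4 + 11)*(-1/32) = (52*4 + 11)*(-1/32) = (208 + 11)*(-1/32) = 219*(-1/32) = -219/32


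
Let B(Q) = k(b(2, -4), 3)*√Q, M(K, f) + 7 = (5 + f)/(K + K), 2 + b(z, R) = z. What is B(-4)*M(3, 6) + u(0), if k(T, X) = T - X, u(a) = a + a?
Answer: 31*I ≈ 31.0*I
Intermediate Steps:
u(a) = 2*a
b(z, R) = -2 + z
M(K, f) = -7 + (5 + f)/(2*K) (M(K, f) = -7 + (5 + f)/(K + K) = -7 + (5 + f)/((2*K)) = -7 + (5 + f)*(1/(2*K)) = -7 + (5 + f)/(2*K))
B(Q) = -3*√Q (B(Q) = ((-2 + 2) - 1*3)*√Q = (0 - 3)*√Q = -3*√Q)
B(-4)*M(3, 6) + u(0) = (-6*I)*((½)*(5 + 6 - 14*3)/3) + 2*0 = (-6*I)*((½)*(⅓)*(5 + 6 - 42)) + 0 = (-6*I)*((½)*(⅓)*(-31)) + 0 = -6*I*(-31/6) + 0 = 31*I + 0 = 31*I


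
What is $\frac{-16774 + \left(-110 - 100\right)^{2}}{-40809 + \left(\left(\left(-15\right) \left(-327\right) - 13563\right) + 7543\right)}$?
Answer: $- \frac{13663}{20962} \approx -0.6518$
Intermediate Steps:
$\frac{-16774 + \left(-110 - 100\right)^{2}}{-40809 + \left(\left(\left(-15\right) \left(-327\right) - 13563\right) + 7543\right)} = \frac{-16774 + \left(-110 - 100\right)^{2}}{-40809 + \left(\left(4905 - 13563\right) + 7543\right)} = \frac{-16774 + \left(-110 - 100\right)^{2}}{-40809 + \left(-8658 + 7543\right)} = \frac{-16774 + \left(-210\right)^{2}}{-40809 - 1115} = \frac{-16774 + 44100}{-41924} = 27326 \left(- \frac{1}{41924}\right) = - \frac{13663}{20962}$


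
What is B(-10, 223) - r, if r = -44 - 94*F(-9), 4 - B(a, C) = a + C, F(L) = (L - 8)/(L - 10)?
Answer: -1537/19 ≈ -80.895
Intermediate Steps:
F(L) = (-8 + L)/(-10 + L)
B(a, C) = 4 - C - a (B(a, C) = 4 - (a + C) = 4 - (C + a) = 4 + (-C - a) = 4 - C - a)
r = -2434/19 (r = -44 - 94*(-8 - 9)/(-10 - 9) = -44 - 94*(-17)/(-19) = -44 - (-94)*(-17)/19 = -44 - 94*17/19 = -44 - 1598/19 = -2434/19 ≈ -128.11)
B(-10, 223) - r = (4 - 1*223 - 1*(-10)) - 1*(-2434/19) = (4 - 223 + 10) + 2434/19 = -209 + 2434/19 = -1537/19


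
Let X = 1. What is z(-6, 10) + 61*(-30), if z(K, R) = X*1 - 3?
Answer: -1832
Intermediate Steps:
z(K, R) = -2 (z(K, R) = 1*1 - 3 = 1 - 3 = -2)
z(-6, 10) + 61*(-30) = -2 + 61*(-30) = -2 - 1830 = -1832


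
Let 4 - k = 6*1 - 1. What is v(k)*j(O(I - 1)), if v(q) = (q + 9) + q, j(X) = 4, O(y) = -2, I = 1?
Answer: 28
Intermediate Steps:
k = -1 (k = 4 - (6*1 - 1) = 4 - (6 - 1) = 4 - 1*5 = 4 - 5 = -1)
v(q) = 9 + 2*q (v(q) = (9 + q) + q = 9 + 2*q)
v(k)*j(O(I - 1)) = (9 + 2*(-1))*4 = (9 - 2)*4 = 7*4 = 28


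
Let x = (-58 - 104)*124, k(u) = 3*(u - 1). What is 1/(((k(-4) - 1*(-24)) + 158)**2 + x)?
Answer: 1/7801 ≈ 0.00012819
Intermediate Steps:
k(u) = -3 + 3*u (k(u) = 3*(-1 + u) = -3 + 3*u)
x = -20088 (x = -162*124 = -20088)
1/(((k(-4) - 1*(-24)) + 158)**2 + x) = 1/((((-3 + 3*(-4)) - 1*(-24)) + 158)**2 - 20088) = 1/((((-3 - 12) + 24) + 158)**2 - 20088) = 1/(((-15 + 24) + 158)**2 - 20088) = 1/((9 + 158)**2 - 20088) = 1/(167**2 - 20088) = 1/(27889 - 20088) = 1/7801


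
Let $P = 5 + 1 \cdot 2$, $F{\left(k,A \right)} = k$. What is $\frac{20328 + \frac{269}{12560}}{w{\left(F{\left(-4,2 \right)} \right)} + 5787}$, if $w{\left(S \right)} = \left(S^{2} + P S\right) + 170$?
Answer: $\frac{255319949}{74669200} \approx 3.4193$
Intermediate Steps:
$P = 7$ ($P = 5 + 2 = 7$)
$w{\left(S \right)} = 170 + S^{2} + 7 S$ ($w{\left(S \right)} = \left(S^{2} + 7 S\right) + 170 = 170 + S^{2} + 7 S$)
$\frac{20328 + \frac{269}{12560}}{w{\left(F{\left(-4,2 \right)} \right)} + 5787} = \frac{20328 + \frac{269}{12560}}{\left(170 + \left(-4\right)^{2} + 7 \left(-4\right)\right) + 5787} = \frac{20328 + 269 \cdot \frac{1}{12560}}{\left(170 + 16 - 28\right) + 5787} = \frac{20328 + \frac{269}{12560}}{158 + 5787} = \frac{255319949}{12560 \cdot 5945} = \frac{255319949}{12560} \cdot \frac{1}{5945} = \frac{255319949}{74669200}$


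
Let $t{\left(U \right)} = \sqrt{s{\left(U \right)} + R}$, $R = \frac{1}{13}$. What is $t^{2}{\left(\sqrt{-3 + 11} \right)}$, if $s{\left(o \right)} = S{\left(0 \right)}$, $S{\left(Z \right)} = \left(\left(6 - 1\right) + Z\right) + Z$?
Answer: $\frac{66}{13} \approx 5.0769$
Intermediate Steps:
$S{\left(Z \right)} = 5 + 2 Z$ ($S{\left(Z \right)} = \left(5 + Z\right) + Z = 5 + 2 Z$)
$s{\left(o \right)} = 5$ ($s{\left(o \right)} = 5 + 2 \cdot 0 = 5 + 0 = 5$)
$R = \frac{1}{13} \approx 0.076923$
$t{\left(U \right)} = \frac{\sqrt{858}}{13}$ ($t{\left(U \right)} = \sqrt{5 + \frac{1}{13}} = \sqrt{\frac{66}{13}} = \frac{\sqrt{858}}{13}$)
$t^{2}{\left(\sqrt{-3 + 11} \right)} = \left(\frac{\sqrt{858}}{13}\right)^{2} = \frac{66}{13}$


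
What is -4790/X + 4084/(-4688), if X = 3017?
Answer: -8694237/3535924 ≈ -2.4588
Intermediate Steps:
-4790/X + 4084/(-4688) = -4790/3017 + 4084/(-4688) = -4790*1/3017 + 4084*(-1/4688) = -4790/3017 - 1021/1172 = -8694237/3535924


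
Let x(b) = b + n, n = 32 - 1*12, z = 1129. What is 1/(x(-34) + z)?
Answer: 1/1115 ≈ 0.00089686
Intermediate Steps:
n = 20 (n = 32 - 12 = 20)
x(b) = 20 + b (x(b) = b + 20 = 20 + b)
1/(x(-34) + z) = 1/((20 - 34) + 1129) = 1/(-14 + 1129) = 1/1115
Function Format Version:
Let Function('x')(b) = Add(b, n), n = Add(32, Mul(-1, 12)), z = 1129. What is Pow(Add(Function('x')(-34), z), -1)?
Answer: Rational(1, 1115) ≈ 0.00089686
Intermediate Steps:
n = 20 (n = Add(32, -12) = 20)
Function('x')(b) = Add(20, b) (Function('x')(b) = Add(b, 20) = Add(20, b))
Pow(Add(Function('x')(-34), z), -1) = Pow(Add(Add(20, -34), 1129), -1) = Pow(Add(-14, 1129), -1) = Pow(1115, -1) = Rational(1, 1115)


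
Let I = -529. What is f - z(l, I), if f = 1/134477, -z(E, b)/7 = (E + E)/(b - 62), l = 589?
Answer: -1108896751/79475907 ≈ -13.953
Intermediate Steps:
z(E, b) = -14*E/(-62 + b) (z(E, b) = -7*(E + E)/(b - 62) = -7*2*E/(-62 + b) = -14*E/(-62 + b))
f = 1/134477 ≈ 7.4362e-6
f - z(l, I) = 1/134477 - (-14)*589/(-62 - 529) = 1/134477 - (-14)*589/(-591) = 1/134477 - (-14)*589*(-1)/591 = 1/134477 - 1*8246/591 = 1/134477 - 8246/591 = -1108896751/79475907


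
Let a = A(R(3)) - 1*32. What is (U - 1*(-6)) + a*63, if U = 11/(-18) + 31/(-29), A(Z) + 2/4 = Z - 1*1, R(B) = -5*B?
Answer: -796358/261 ≈ -3051.2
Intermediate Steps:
A(Z) = -3/2 + Z (A(Z) = -1/2 + (Z - 1*1) = -1/2 + (Z - 1) = -1/2 + (-1 + Z) = -3/2 + Z)
U = -877/522 (U = 11*(-1/18) + 31*(-1/29) = -11/18 - 31/29 = -877/522 ≈ -1.6801)
a = -97/2 (a = (-3/2 - 5*3) - 1*32 = (-3/2 - 15) - 32 = -33/2 - 32 = -97/2 ≈ -48.500)
(U - 1*(-6)) + a*63 = (-877/522 - 1*(-6)) - 97/2*63 = (-877/522 + 6) - 6111/2 = 2255/522 - 6111/2 = -796358/261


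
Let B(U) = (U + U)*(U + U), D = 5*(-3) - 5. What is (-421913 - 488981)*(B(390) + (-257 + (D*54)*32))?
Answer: -522473313202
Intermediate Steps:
D = -20 (D = -15 - 5 = -20)
B(U) = 4*U**2 (B(U) = (2*U)*(2*U) = 4*U**2)
(-421913 - 488981)*(B(390) + (-257 + (D*54)*32)) = (-421913 - 488981)*(4*390**2 + (-257 - 20*54*32)) = -910894*(4*152100 + (-257 - 1080*32)) = -910894*(608400 + (-257 - 34560)) = -910894*(608400 - 34817) = -910894*573583 = -522473313202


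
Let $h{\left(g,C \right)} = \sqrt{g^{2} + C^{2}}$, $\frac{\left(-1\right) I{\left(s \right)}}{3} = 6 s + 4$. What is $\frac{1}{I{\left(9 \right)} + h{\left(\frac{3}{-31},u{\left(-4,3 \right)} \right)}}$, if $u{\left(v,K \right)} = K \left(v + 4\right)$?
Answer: $- \frac{31}{5391} \approx -0.0057503$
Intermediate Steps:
$u{\left(v,K \right)} = K \left(4 + v\right)$
$I{\left(s \right)} = -12 - 18 s$ ($I{\left(s \right)} = - 3 \left(6 s + 4\right) = - 3 \left(4 + 6 s\right) = -12 - 18 s$)
$h{\left(g,C \right)} = \sqrt{C^{2} + g^{2}}$
$\frac{1}{I{\left(9 \right)} + h{\left(\frac{3}{-31},u{\left(-4,3 \right)} \right)}} = \frac{1}{\left(-12 - 162\right) + \sqrt{\left(3 \left(4 - 4\right)\right)^{2} + \left(\frac{3}{-31}\right)^{2}}} = \frac{1}{\left(-12 - 162\right) + \sqrt{\left(3 \cdot 0\right)^{2} + \left(3 \left(- \frac{1}{31}\right)\right)^{2}}} = \frac{1}{-174 + \sqrt{0^{2} + \left(- \frac{3}{31}\right)^{2}}} = \frac{1}{-174 + \sqrt{0 + \frac{9}{961}}} = \frac{1}{-174 + \sqrt{\frac{9}{961}}} = \frac{1}{-174 + \frac{3}{31}} = \frac{1}{- \frac{5391}{31}} = - \frac{31}{5391}$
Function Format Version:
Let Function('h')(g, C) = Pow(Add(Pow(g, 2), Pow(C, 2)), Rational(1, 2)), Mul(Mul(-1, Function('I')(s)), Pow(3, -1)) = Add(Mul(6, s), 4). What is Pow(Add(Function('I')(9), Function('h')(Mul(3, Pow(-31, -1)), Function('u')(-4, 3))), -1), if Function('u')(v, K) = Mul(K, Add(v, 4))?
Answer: Rational(-31, 5391) ≈ -0.0057503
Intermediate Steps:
Function('u')(v, K) = Mul(K, Add(4, v))
Function('I')(s) = Add(-12, Mul(-18, s)) (Function('I')(s) = Mul(-3, Add(Mul(6, s), 4)) = Mul(-3, Add(4, Mul(6, s))) = Add(-12, Mul(-18, s)))
Function('h')(g, C) = Pow(Add(Pow(C, 2), Pow(g, 2)), Rational(1, 2))
Pow(Add(Function('I')(9), Function('h')(Mul(3, Pow(-31, -1)), Function('u')(-4, 3))), -1) = Pow(Add(Add(-12, Mul(-18, 9)), Pow(Add(Pow(Mul(3, Add(4, -4)), 2), Pow(Mul(3, Pow(-31, -1)), 2)), Rational(1, 2))), -1) = Pow(Add(Add(-12, -162), Pow(Add(Pow(Mul(3, 0), 2), Pow(Mul(3, Rational(-1, 31)), 2)), Rational(1, 2))), -1) = Pow(Add(-174, Pow(Add(Pow(0, 2), Pow(Rational(-3, 31), 2)), Rational(1, 2))), -1) = Pow(Add(-174, Pow(Add(0, Rational(9, 961)), Rational(1, 2))), -1) = Pow(Add(-174, Pow(Rational(9, 961), Rational(1, 2))), -1) = Pow(Add(-174, Rational(3, 31)), -1) = Pow(Rational(-5391, 31), -1) = Rational(-31, 5391)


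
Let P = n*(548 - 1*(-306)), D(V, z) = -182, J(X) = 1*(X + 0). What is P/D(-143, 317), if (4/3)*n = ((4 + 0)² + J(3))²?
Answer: -66063/52 ≈ -1270.4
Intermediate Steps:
J(X) = X (J(X) = 1*X = X)
n = 1083/4 (n = 3*((4 + 0)² + 3)²/4 = 3*(4² + 3)²/4 = 3*(16 + 3)²/4 = (¾)*19² = (¾)*361 = 1083/4 ≈ 270.75)
P = 462441/2 (P = 1083*(548 - 1*(-306))/4 = 1083*(548 + 306)/4 = (1083/4)*854 = 462441/2 ≈ 2.3122e+5)
P/D(-143, 317) = (462441/2)/(-182) = (462441/2)*(-1/182) = -66063/52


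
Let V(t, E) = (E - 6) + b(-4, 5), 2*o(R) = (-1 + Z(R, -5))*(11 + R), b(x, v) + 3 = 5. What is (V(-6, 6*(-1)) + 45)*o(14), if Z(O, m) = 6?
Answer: 4375/2 ≈ 2187.5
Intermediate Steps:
b(x, v) = 2 (b(x, v) = -3 + 5 = 2)
o(R) = 55/2 + 5*R/2 (o(R) = ((-1 + 6)*(11 + R))/2 = (5*(11 + R))/2 = (55 + 5*R)/2 = 55/2 + 5*R/2)
V(t, E) = -4 + E (V(t, E) = (E - 6) + 2 = (-6 + E) + 2 = -4 + E)
(V(-6, 6*(-1)) + 45)*o(14) = ((-4 + 6*(-1)) + 45)*(55/2 + (5/2)*14) = ((-4 - 6) + 45)*(55/2 + 35) = (-10 + 45)*(125/2) = 35*(125/2) = 4375/2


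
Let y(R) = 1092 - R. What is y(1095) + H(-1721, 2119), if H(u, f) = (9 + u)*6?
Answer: -10275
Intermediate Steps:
H(u, f) = 54 + 6*u
y(1095) + H(-1721, 2119) = (1092 - 1*1095) + (54 + 6*(-1721)) = (1092 - 1095) + (54 - 10326) = -3 - 10272 = -10275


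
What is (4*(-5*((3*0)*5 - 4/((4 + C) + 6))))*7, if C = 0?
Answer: 56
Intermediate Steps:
(4*(-5*((3*0)*5 - 4/((4 + C) + 6))))*7 = (4*(-5*((3*0)*5 - 4/((4 + 0) + 6))))*7 = (4*(-5*(0*5 - 4/(4 + 6))))*7 = (4*(-5*(0 - 4/10)))*7 = (4*(-5*(0 - 4*1/10)))*7 = (4*(-5*(0 - 2/5)))*7 = (4*(-5*(-2/5)))*7 = (4*2)*7 = 8*7 = 56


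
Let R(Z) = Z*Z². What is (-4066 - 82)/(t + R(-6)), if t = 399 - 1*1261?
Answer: 2074/539 ≈ 3.8479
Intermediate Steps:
t = -862 (t = 399 - 1261 = -862)
R(Z) = Z³
(-4066 - 82)/(t + R(-6)) = (-4066 - 82)/(-862 + (-6)³) = -4148/(-862 - 216) = -4148/(-1078) = -4148*(-1/1078) = 2074/539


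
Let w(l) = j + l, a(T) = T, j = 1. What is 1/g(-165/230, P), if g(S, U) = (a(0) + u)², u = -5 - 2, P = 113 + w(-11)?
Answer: 1/49 ≈ 0.020408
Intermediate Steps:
w(l) = 1 + l
P = 103 (P = 113 + (1 - 11) = 113 - 10 = 103)
u = -7
g(S, U) = 49 (g(S, U) = (0 - 7)² = (-7)² = 49)
1/g(-165/230, P) = 1/49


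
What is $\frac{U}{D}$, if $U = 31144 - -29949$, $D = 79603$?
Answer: $\frac{61093}{79603} \approx 0.76747$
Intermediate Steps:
$U = 61093$ ($U = 31144 + 29949 = 61093$)
$\frac{U}{D} = \frac{61093}{79603}$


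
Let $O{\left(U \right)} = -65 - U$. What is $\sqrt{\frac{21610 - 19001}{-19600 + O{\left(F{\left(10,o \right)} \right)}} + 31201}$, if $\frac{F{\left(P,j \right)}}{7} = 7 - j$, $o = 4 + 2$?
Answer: $\frac{\sqrt{3018587071034}}{9836} \approx 176.64$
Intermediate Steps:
$o = 6$
$F{\left(P,j \right)} = 49 - 7 j$ ($F{\left(P,j \right)} = 7 \left(7 - j\right) = 49 - 7 j$)
$\sqrt{\frac{21610 - 19001}{-19600 + O{\left(F{\left(10,o \right)} \right)}} + 31201} = \sqrt{\frac{21610 - 19001}{-19600 - \left(114 - 42\right)} + 31201} = \sqrt{\frac{2609}{-19600 - 72} + 31201} = \sqrt{\frac{2609}{-19672} + 31201} = \sqrt{2609 \left(- \frac{1}{19672}\right) + 31201} = \sqrt{- \frac{2609}{19672} + 31201} = \sqrt{\frac{613783463}{19672}} = \frac{\sqrt{3018587071034}}{9836}$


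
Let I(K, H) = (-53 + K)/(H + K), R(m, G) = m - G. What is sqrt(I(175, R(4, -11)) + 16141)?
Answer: 12*sqrt(1011655)/95 ≈ 127.05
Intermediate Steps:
I(K, H) = (-53 + K)/(H + K)
sqrt(I(175, R(4, -11)) + 16141) = sqrt((-53 + 175)/((4 - 1*(-11)) + 175) + 16141) = sqrt(122/((4 + 11) + 175) + 16141) = sqrt(122/(15 + 175) + 16141) = sqrt(122/190 + 16141) = sqrt((1/190)*122 + 16141) = sqrt(61/95 + 16141) = sqrt(1533456/95) = 12*sqrt(1011655)/95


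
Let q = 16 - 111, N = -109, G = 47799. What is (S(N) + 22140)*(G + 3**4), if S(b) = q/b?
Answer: 115551437400/109 ≈ 1.0601e+9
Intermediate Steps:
q = -95
S(b) = -95/b
(S(N) + 22140)*(G + 3**4) = (-95/(-109) + 22140)*(47799 + 3**4) = (-95*(-1/109) + 22140)*(47799 + 81) = (95/109 + 22140)*47880 = (2413355/109)*47880 = 115551437400/109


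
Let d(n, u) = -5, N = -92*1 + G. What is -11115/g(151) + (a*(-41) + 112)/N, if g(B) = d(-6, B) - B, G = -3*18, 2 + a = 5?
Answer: 20827/292 ≈ 71.325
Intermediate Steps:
a = 3 (a = -2 + 5 = 3)
G = -54
N = -146 (N = -92*1 - 54 = -92 - 54 = -146)
g(B) = -5 - B
-11115/g(151) + (a*(-41) + 112)/N = -11115/(-5 - 1*151) + (3*(-41) + 112)/(-146) = -11115/(-5 - 151) + (-123 + 112)*(-1/146) = -11115/(-156) - 11*(-1/146) = -11115*(-1/156) + 11/146 = 285/4 + 11/146 = 20827/292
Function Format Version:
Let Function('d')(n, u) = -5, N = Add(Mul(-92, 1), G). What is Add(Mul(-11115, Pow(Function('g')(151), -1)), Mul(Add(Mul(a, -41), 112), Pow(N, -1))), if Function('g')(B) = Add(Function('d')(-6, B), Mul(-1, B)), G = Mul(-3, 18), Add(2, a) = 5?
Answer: Rational(20827, 292) ≈ 71.325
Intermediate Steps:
a = 3 (a = Add(-2, 5) = 3)
G = -54
N = -146 (N = Add(Mul(-92, 1), -54) = Add(-92, -54) = -146)
Function('g')(B) = Add(-5, Mul(-1, B))
Add(Mul(-11115, Pow(Function('g')(151), -1)), Mul(Add(Mul(a, -41), 112), Pow(N, -1))) = Add(Mul(-11115, Pow(Add(-5, Mul(-1, 151)), -1)), Mul(Add(Mul(3, -41), 112), Pow(-146, -1))) = Add(Mul(-11115, Pow(Add(-5, -151), -1)), Mul(Add(-123, 112), Rational(-1, 146))) = Add(Mul(-11115, Pow(-156, -1)), Mul(-11, Rational(-1, 146))) = Add(Mul(-11115, Rational(-1, 156)), Rational(11, 146)) = Add(Rational(285, 4), Rational(11, 146)) = Rational(20827, 292)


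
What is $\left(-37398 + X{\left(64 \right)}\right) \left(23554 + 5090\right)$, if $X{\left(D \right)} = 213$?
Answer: $-1065127140$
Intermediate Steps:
$\left(-37398 + X{\left(64 \right)}\right) \left(23554 + 5090\right) = \left(-37398 + 213\right) \left(23554 + 5090\right) = \left(-37185\right) 28644 = -1065127140$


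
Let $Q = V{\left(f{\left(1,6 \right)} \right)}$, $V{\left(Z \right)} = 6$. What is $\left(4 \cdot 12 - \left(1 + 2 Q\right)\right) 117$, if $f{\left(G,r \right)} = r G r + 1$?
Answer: $4095$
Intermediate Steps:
$f{\left(G,r \right)} = 1 + G r^{2}$ ($f{\left(G,r \right)} = G r r + 1 = G r^{2} + 1 = 1 + G r^{2}$)
$Q = 6$
$\left(4 \cdot 12 - \left(1 + 2 Q\right)\right) 117 = \left(4 \cdot 12 - 13\right) 117 = \left(48 - 13\right) 117 = 35 \cdot 117 = 4095$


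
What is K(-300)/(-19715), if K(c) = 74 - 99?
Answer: 5/3943 ≈ 0.0012681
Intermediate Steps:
K(c) = -25
K(-300)/(-19715) = -25/(-19715) = -25*(-1/19715) = 5/3943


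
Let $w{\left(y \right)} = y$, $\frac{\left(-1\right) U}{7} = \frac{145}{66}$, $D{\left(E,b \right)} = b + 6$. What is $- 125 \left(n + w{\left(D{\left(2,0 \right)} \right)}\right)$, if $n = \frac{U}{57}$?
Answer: $- \frac{2694625}{3762} \approx -716.27$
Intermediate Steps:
$D{\left(E,b \right)} = 6 + b$
$U = - \frac{1015}{66}$ ($U = - 7 \cdot \frac{145}{66} = - 7 \cdot 145 \cdot \frac{1}{66} = \left(-7\right) \frac{145}{66} = - \frac{1015}{66} \approx -15.379$)
$n = - \frac{1015}{3762}$ ($n = - \frac{1015}{66 \cdot 57} = \left(- \frac{1015}{66}\right) \frac{1}{57} = - \frac{1015}{3762} \approx -0.2698$)
$- 125 \left(n + w{\left(D{\left(2,0 \right)} \right)}\right) = - 125 \left(- \frac{1015}{3762} + \left(6 + 0\right)\right) = - 125 \left(- \frac{1015}{3762} + 6\right) = \left(-125\right) \frac{21557}{3762} = - \frac{2694625}{3762}$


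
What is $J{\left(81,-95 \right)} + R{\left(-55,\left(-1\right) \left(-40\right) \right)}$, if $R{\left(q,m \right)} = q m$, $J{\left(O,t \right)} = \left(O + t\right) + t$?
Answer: $-2309$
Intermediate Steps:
$J{\left(O,t \right)} = O + 2 t$
$R{\left(q,m \right)} = m q$
$J{\left(81,-95 \right)} + R{\left(-55,\left(-1\right) \left(-40\right) \right)} = \left(81 + 2 \left(-95\right)\right) + \left(-1\right) \left(-40\right) \left(-55\right) = \left(81 - 190\right) + 40 \left(-55\right) = -109 - 2200 = -2309$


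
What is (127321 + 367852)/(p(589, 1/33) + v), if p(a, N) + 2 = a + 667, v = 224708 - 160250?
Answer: 495173/65712 ≈ 7.5355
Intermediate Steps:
v = 64458
p(a, N) = 665 + a (p(a, N) = -2 + (a + 667) = -2 + (667 + a) = 665 + a)
(127321 + 367852)/(p(589, 1/33) + v) = (127321 + 367852)/((665 + 589) + 64458) = 495173/(1254 + 64458) = 495173/65712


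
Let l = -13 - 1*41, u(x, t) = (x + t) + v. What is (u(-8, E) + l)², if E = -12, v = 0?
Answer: 5476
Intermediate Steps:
u(x, t) = t + x (u(x, t) = (x + t) + 0 = (t + x) + 0 = t + x)
l = -54 (l = -13 - 41 = -54)
(u(-8, E) + l)² = ((-12 - 8) - 54)² = (-20 - 54)² = (-74)² = 5476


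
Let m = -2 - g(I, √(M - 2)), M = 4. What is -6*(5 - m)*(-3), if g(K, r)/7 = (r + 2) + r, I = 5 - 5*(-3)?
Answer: 378 + 252*√2 ≈ 734.38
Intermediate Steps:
I = 20 (I = 5 + 15 = 20)
g(K, r) = 14 + 14*r (g(K, r) = 7*((r + 2) + r) = 7*((2 + r) + r) = 7*(2 + 2*r) = 14 + 14*r)
m = -16 - 14*√2 (m = -2 - (14 + 14*√(4 - 2)) = -2 - (14 + 14*√2) = -2 + (-14 - 14*√2) = -16 - 14*√2 ≈ -35.799)
-6*(5 - m)*(-3) = -6*(5 - (-16 - 14*√2))*(-3) = -6*(5 + (16 + 14*√2))*(-3) = -6*(21 + 14*√2)*(-3) = (-126 - 84*√2)*(-3) = 378 + 252*√2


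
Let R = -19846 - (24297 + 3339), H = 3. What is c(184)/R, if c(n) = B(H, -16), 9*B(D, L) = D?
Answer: -1/142446 ≈ -7.0202e-6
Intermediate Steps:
B(D, L) = D/9
R = -47482 (R = -19846 - 1*27636 = -19846 - 27636 = -47482)
c(n) = 1/3 (c(n) = (1/9)*3 = 1/3)
c(184)/R = (1/3)/(-47482) = (1/3)*(-1/47482) = -1/142446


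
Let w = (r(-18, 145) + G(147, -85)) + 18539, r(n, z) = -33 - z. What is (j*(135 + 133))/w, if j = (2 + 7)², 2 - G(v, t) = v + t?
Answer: 21708/18301 ≈ 1.1862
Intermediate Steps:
G(v, t) = 2 - t - v (G(v, t) = 2 - (v + t) = 2 - (t + v) = 2 + (-t - v) = 2 - t - v)
j = 81 (j = 9² = 81)
w = 18301 (w = ((-33 - 1*145) + (2 - 1*(-85) - 1*147)) + 18539 = ((-33 - 145) + (2 + 85 - 147)) + 18539 = (-178 - 60) + 18539 = -238 + 18539 = 18301)
(j*(135 + 133))/w = (81*(135 + 133))/18301 = (81*268)*(1/18301) = 21708*(1/18301) = 21708/18301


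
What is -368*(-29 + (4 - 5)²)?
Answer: 10304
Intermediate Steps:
-368*(-29 + (4 - 5)²) = -368*(-29 + (-1)²) = -368*(-29 + 1) = -368*(-28) = 10304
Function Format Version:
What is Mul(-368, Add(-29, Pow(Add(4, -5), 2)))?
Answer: 10304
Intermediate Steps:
Mul(-368, Add(-29, Pow(Add(4, -5), 2))) = Mul(-368, Add(-29, Pow(-1, 2))) = Mul(-368, Add(-29, 1)) = Mul(-368, -28) = 10304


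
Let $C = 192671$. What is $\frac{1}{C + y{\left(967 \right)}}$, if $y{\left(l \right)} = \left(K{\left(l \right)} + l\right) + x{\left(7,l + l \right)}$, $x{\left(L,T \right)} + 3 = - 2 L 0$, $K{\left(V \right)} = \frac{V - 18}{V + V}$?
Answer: $\frac{1934}{374491039} \approx 5.1643 \cdot 10^{-6}$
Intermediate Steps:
$K{\left(V \right)} = \frac{-18 + V}{2 V}$
$x{\left(L,T \right)} = -3$ ($x{\left(L,T \right)} = -3 + - 2 L 0 = -3 + 0 = -3$)
$y{\left(l \right)} = -3 + l + \frac{-18 + l}{2 l}$ ($y{\left(l \right)} = \left(\frac{-18 + l}{2 l} + l\right) - 3 = \left(l + \frac{-18 + l}{2 l}\right) - 3 = -3 + l + \frac{-18 + l}{2 l}$)
$\frac{1}{C + y{\left(967 \right)}} = \frac{1}{192671 - \left(- \frac{1929}{2} + \frac{9}{967}\right)} = \frac{1}{192671 - - \frac{1865325}{1934}} = \frac{1}{192671 + \frac{1865325}{1934}} = \frac{1}{\frac{374491039}{1934}} = \frac{1934}{374491039}$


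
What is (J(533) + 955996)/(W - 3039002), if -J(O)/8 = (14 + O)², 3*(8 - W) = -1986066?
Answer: 359419/594243 ≈ 0.60484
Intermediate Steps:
W = 662030 (W = 8 - ⅓*(-1986066) = 8 + 662022 = 662030)
J(O) = -8*(14 + O)²
(J(533) + 955996)/(W - 3039002) = (-8*(14 + 533)² + 955996)/(662030 - 3039002) = (-8*547² + 955996)/(-2376972) = (-8*299209 + 955996)*(-1/2376972) = (-2393672 + 955996)*(-1/2376972) = -1437676*(-1/2376972) = 359419/594243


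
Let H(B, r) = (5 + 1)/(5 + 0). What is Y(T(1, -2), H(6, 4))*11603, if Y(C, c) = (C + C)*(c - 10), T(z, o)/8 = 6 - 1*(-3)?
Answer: -73516608/5 ≈ -1.4703e+7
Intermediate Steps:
T(z, o) = 72 (T(z, o) = 8*(6 - 1*(-3)) = 8*(6 + 3) = 8*9 = 72)
H(B, r) = 6/5
Y(C, c) = 2*C*(-10 + c) (Y(C, c) = (2*C)*(-10 + c) = 2*C*(-10 + c))
Y(T(1, -2), H(6, 4))*11603 = (2*72*(-10 + 6/5))*11603 = (2*72*(-44/5))*11603 = -6336/5*11603 = -73516608/5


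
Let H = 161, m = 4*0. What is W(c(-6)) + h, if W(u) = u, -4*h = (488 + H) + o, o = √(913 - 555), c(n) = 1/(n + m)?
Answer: -1949/12 - √358/4 ≈ -167.15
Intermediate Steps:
m = 0
c(n) = 1/n (c(n) = 1/(n + 0) = 1/n)
o = √358 ≈ 18.921
h = -649/4 - √358/4 (h = -((488 + 161) + √358)/4 = -(649 + √358)/4 = -649/4 - √358/4 ≈ -166.98)
W(c(-6)) + h = 1/(-6) + (-649/4 - √358/4) = -⅙ + (-649/4 - √358/4) = -1949/12 - √358/4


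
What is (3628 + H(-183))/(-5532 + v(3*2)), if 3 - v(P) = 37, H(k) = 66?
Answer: -1847/2783 ≈ -0.66367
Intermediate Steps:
v(P) = -34 (v(P) = 3 - 1*37 = 3 - 37 = -34)
(3628 + H(-183))/(-5532 + v(3*2)) = (3628 + 66)/(-5532 - 34) = 3694/(-5566) = 3694*(-1/5566) = -1847/2783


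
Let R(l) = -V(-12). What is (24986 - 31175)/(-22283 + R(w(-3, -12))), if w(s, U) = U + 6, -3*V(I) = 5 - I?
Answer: 18567/66832 ≈ 0.27782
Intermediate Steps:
V(I) = -5/3 + I/3 (V(I) = -(5 - I)/3 = -5/3 + I/3)
w(s, U) = 6 + U
R(l) = 17/3 (R(l) = -(-5/3 + (1/3)*(-12)) = -(-5/3 - 4) = -1*(-17/3) = 17/3)
(24986 - 31175)/(-22283 + R(w(-3, -12))) = (24986 - 31175)/(-22283 + 17/3) = -6189/(-66832/3) = -6189*(-3/66832) = 18567/66832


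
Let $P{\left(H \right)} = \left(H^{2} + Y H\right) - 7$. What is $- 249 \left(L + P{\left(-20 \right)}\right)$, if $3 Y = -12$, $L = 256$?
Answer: $-181521$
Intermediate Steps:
$Y = -4$ ($Y = \frac{1}{3} \left(-12\right) = -4$)
$P{\left(H \right)} = -7 + H^{2} - 4 H$ ($P{\left(H \right)} = \left(H^{2} - 4 H\right) - 7 = -7 + H^{2} - 4 H$)
$- 249 \left(L + P{\left(-20 \right)}\right) = - 249 \left(256 - \left(-73 - 400\right)\right) = - 249 \left(256 + \left(-7 + 400 + 80\right)\right) = - 249 \left(256 + 473\right) = \left(-249\right) 729 = -181521$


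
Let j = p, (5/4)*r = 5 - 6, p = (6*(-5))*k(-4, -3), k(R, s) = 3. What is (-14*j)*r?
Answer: -1008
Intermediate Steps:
p = -90 (p = (6*(-5))*3 = -30*3 = -90)
r = -⅘ (r = 4*(5 - 6)/5 = (⅘)*(-1) = -⅘ ≈ -0.80000)
j = -90
(-14*j)*r = -14*(-90)*(-⅘) = 1260*(-⅘) = -1008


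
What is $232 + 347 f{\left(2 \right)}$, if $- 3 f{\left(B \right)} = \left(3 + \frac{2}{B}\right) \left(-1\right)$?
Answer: $\frac{2084}{3} \approx 694.67$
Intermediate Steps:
$f{\left(B \right)} = 1 + \frac{2}{3 B}$ ($f{\left(B \right)} = - \frac{\left(3 + \frac{2}{B}\right) \left(-1\right)}{3} = - \frac{-3 - \frac{2}{B}}{3} = 1 + \frac{2}{3 B}$)
$232 + 347 f{\left(2 \right)} = 232 + 347 \frac{\frac{2}{3} + 2}{2} = 232 + 347 \cdot \frac{1}{2} \cdot \frac{8}{3} = 232 + 347 \cdot \frac{4}{3} = 232 + \frac{1388}{3} = \frac{2084}{3}$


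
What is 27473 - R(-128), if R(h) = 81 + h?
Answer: 27520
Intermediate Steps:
27473 - R(-128) = 27473 - (81 - 128) = 27473 - 1*(-47) = 27473 + 47 = 27520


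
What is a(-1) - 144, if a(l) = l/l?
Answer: -143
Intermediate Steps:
a(l) = 1
a(-1) - 144 = 1 - 144 = -143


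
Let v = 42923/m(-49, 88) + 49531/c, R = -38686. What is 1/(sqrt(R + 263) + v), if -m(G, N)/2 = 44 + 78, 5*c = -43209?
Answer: -2884394606487156/1134065789212018471 - 111154764656016*I*sqrt(38423)/7938460524484129297 ≈ -0.0025434 - 0.0027447*I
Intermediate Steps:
c = -43209/5 (c = (1/5)*(-43209) = -43209/5 ≈ -8641.8)
m(G, N) = -244 (m(G, N) = -2*(44 + 78) = -2*122 = -244)
v = -1915087727/10542996 (v = 42923/(-244) + 49531/(-43209/5) = 42923*(-1/244) + 49531*(-5/43209) = -42923/244 - 247655/43209 = -1915087727/10542996 ≈ -181.65)
1/(sqrt(R + 263) + v) = 1/(sqrt(-38686 + 263) - 1915087727/10542996) = 1/(sqrt(-38423) - 1915087727/10542996) = 1/(I*sqrt(38423) - 1915087727/10542996) = 1/(-1915087727/10542996 + I*sqrt(38423))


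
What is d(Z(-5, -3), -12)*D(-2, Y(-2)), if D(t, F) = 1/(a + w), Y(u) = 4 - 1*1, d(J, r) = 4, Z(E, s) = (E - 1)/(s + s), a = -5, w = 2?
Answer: -4/3 ≈ -1.3333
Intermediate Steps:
Z(E, s) = (-1 + E)/(2*s) (Z(E, s) = (-1 + E)/((2*s)) = (-1 + E)*(1/(2*s)) = (-1 + E)/(2*s))
Y(u) = 3 (Y(u) = 4 - 1 = 3)
D(t, F) = -1/3 (D(t, F) = 1/(-5 + 2) = 1/(-3) = -1/3)
d(Z(-5, -3), -12)*D(-2, Y(-2)) = 4*(-1/3) = -4/3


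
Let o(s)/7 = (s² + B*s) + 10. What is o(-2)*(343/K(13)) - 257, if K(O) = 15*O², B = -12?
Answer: -560257/2535 ≈ -221.01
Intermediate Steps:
o(s) = 70 - 84*s + 7*s² (o(s) = 7*((s² - 12*s) + 10) = 7*(10 + s² - 12*s) = 70 - 84*s + 7*s²)
o(-2)*(343/K(13)) - 257 = (70 - 84*(-2) + 7*(-2)²)*(343/((15*13²))) - 257 = (70 + 168 + 7*4)*(343/((15*169))) - 257 = (70 + 168 + 28)*(343/2535) - 257 = 266*(343*(1/2535)) - 257 = 266*(343/2535) - 257 = 91238/2535 - 257 = -560257/2535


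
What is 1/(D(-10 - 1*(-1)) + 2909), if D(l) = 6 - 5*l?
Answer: 1/2960 ≈ 0.00033784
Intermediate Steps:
1/(D(-10 - 1*(-1)) + 2909) = 1/((6 - 5*(-10 - 1*(-1))) + 2909) = 1/((6 - 5*(-10 + 1)) + 2909) = 1/((6 - 5*(-9)) + 2909) = 1/((6 + 45) + 2909) = 1/(51 + 2909) = 1/2960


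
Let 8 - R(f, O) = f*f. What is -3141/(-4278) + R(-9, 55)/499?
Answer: 418355/711574 ≈ 0.58793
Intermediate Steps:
R(f, O) = 8 - f² (R(f, O) = 8 - f*f = 8 - f²)
-3141/(-4278) + R(-9, 55)/499 = -3141/(-4278) + (8 - 1*(-9)²)/499 = -3141*(-1/4278) + (8 - 1*81)*(1/499) = 1047/1426 + (8 - 81)*(1/499) = 1047/1426 - 73*1/499 = 1047/1426 - 73/499 = 418355/711574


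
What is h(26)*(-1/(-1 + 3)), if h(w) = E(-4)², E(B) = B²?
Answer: -128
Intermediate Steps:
h(w) = 256 (h(w) = ((-4)²)² = 16² = 256)
h(26)*(-1/(-1 + 3)) = 256*(-1/(-1 + 3)) = 256*(-1/2) = 256*((½)*(-1)) = 256*(-½) = -128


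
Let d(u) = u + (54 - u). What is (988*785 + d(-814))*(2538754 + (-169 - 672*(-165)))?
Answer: 2055015135810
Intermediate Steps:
d(u) = 54
(988*785 + d(-814))*(2538754 + (-169 - 672*(-165))) = (988*785 + 54)*(2538754 + (-169 - 672*(-165))) = (775580 + 54)*(2538754 + (-169 + 110880)) = 775634*(2538754 + 110711) = 775634*2649465 = 2055015135810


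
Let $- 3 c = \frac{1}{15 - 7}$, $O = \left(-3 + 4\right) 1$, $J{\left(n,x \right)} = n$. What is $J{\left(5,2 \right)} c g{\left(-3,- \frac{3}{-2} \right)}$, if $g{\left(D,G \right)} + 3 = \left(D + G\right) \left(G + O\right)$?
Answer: $\frac{45}{32} \approx 1.4063$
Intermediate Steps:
$O = 1$ ($O = 1 \cdot 1 = 1$)
$c = - \frac{1}{24}$ ($c = - \frac{1}{3 \left(15 - 7\right)} = - \frac{1}{3 \cdot 8} = \left(- \frac{1}{3}\right) \frac{1}{8} = - \frac{1}{24} \approx -0.041667$)
$g{\left(D,G \right)} = -3 + \left(1 + G\right) \left(D + G\right)$ ($g{\left(D,G \right)} = -3 + \left(D + G\right) \left(G + 1\right) = -3 + \left(D + G\right) \left(1 + G\right) = -3 + \left(1 + G\right) \left(D + G\right)$)
$J{\left(5,2 \right)} c g{\left(-3,- \frac{3}{-2} \right)} = 5 \left(- \frac{1}{24}\right) \left(-3 - 3 - \frac{3}{-2} + \left(- \frac{3}{-2}\right)^{2} - 3 \left(- \frac{3}{-2}\right)\right) = - \frac{5 \left(-3 - 3 - - \frac{3}{2} + \left(\left(-3\right) \left(- \frac{1}{2}\right)\right)^{2} - 3 \left(\left(-3\right) \left(- \frac{1}{2}\right)\right)\right)}{24} = - \frac{5 \left(-3 - 3 + \frac{3}{2} + \left(\frac{3}{2}\right)^{2} - \frac{9}{2}\right)}{24} = - \frac{5 \left(-3 - 3 + \frac{3}{2} + \frac{9}{4} - \frac{9}{2}\right)}{24} = \left(- \frac{5}{24}\right) \left(- \frac{27}{4}\right) = \frac{45}{32}$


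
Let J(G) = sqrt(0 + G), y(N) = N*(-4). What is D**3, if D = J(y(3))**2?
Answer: -1728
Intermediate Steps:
y(N) = -4*N
J(G) = sqrt(G)
D = -12 (D = (sqrt(-4*3))**2 = (sqrt(-12))**2 = (2*I*sqrt(3))**2 = -12)
D**3 = (-12)**3 = -1728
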